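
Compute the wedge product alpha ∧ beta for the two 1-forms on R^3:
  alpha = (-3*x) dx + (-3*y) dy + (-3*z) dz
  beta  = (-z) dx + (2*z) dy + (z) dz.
alpha ∧ beta = (-3*z*(2*x + y)) dx ∧ dy + (-3*z*(x + z)) dx ∧ dz + (3*z*(-y + 2*z)) dy ∧ dz

Distribute the wedge, using dx_i ∧ dx_j = -dx_j ∧ dx_i and dx_i ∧ dx_i = 0. For each pair (i, j) with i < j, the coefficient of dx_i ∧ dx_j in alpha ∧ beta is (alpha_i * beta_j - alpha_j * beta_i). Collecting: alpha ∧ beta = (-3*z*(2*x + y)) dx ∧ dy + (-3*z*(x + z)) dx ∧ dz + (3*z*(-y + 2*z)) dy ∧ dz.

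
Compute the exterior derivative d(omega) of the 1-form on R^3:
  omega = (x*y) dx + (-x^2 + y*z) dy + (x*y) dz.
d(omega) = (-3*x) dx ∧ dy + (y) dx ∧ dz + (x - y) dy ∧ dz

For a 1-form omega = sum_i f_i dx_i, the exterior derivative is
  d(omega) = sum_{i < j} (∂f_j/∂x_i - ∂f_i/∂x_j) dx_i ∧ dx_j.
  coefficient of dx ∧ dy: ∂f_2/∂x - ∂f_1/∂y = ∂(-x^2 + y*z)/∂x - ∂(x*y)/∂y = -3*x
  coefficient of dx ∧ dz: ∂f_3/∂x - ∂f_1/∂z = ∂(x*y)/∂x - ∂(x*y)/∂z = y
  coefficient of dy ∧ dz: ∂f_3/∂y - ∂f_2/∂z = ∂(x*y)/∂y - ∂(-x^2 + y*z)/∂z = x - y
Assembling: d(omega) = (-3*x) dx ∧ dy + (y) dx ∧ dz + (x - y) dy ∧ dz.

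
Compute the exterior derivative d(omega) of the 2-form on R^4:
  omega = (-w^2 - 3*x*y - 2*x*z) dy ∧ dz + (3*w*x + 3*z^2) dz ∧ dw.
d(omega) = (-3*y - 2*z) dx ∧ dy ∧ dz + (-2*w) dy ∧ dz ∧ dw + (3*w) dx ∧ dz ∧ dw

For a 2-form omega = sum_{i<j} g_{ij} dx_i ∧ dx_j, the exterior derivative is
  d(omega) = sum_{i<j} d(g_{ij}) ∧ dx_i ∧ dx_j = sum_{i<j, k} (∂g_{ij}/∂x_k) dx_k ∧ dx_i ∧ dx_j.
Expand each term, using dx_k ∧ dx_i ∧ dx_j = sgn(permutation) dx_{(a)} ∧ dx_{(b)} ∧ dx_{(c)} with (a < b < c) sorted:
  d(-w^2 - 3*x*y - 2*x*z) includes (∂/∂x)(-w^2 - 3*x*y - 2*x*z) dx = (-3*y - 2*z) dx, which multiplied by dy ∧ dz gives (-3*y - 2*z) dx ∧ dy ∧ dz
  d(-w^2 - 3*x*y - 2*x*z) includes (∂/∂w)(-w^2 - 3*x*y - 2*x*z) dw = (-2*w) dw, which multiplied by dy ∧ dz gives (-2*w) dy ∧ dz ∧ dw
  d(3*w*x + 3*z^2) includes (∂/∂x)(3*w*x + 3*z^2) dx = (3*w) dx, which multiplied by dz ∧ dw gives (3*w) dx ∧ dz ∧ dw
Collecting like 3-forms: d(omega) = (-3*y - 2*z) dx ∧ dy ∧ dz + (-2*w) dy ∧ dz ∧ dw + (3*w) dx ∧ dz ∧ dw.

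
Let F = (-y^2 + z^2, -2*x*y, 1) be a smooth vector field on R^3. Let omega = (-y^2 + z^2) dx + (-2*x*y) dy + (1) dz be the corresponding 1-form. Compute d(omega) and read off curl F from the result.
d(omega) = (0) dy ∧ dz + (2*z) dz ∧ dx + (0) dx ∧ dy; curl F = (0, 2*z, 0)

d omega = sum_{i<j} (∂f_j/∂x_i - ∂f_i/∂x_j) dx_i ∧ dx_j. Under the identification (dy ∧ dz, dz ∧ dx, dx ∧ dy) ↔ (e_x, e_y, e_z), the coefficients are exactly the components of curl F. Compute:
  ∂R/∂y - ∂Q/∂z = (0) - (0) = 0
  ∂P/∂z - ∂R/∂x = (2*z) - (0) = 2*z
  ∂Q/∂x - ∂P/∂y = (-2*y) - (-2*y) = 0.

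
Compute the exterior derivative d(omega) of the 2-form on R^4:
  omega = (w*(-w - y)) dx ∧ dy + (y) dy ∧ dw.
d(omega) = (-2*w - y) dx ∧ dy ∧ dw

For a 2-form omega = sum_{i<j} g_{ij} dx_i ∧ dx_j, the exterior derivative is
  d(omega) = sum_{i<j} d(g_{ij}) ∧ dx_i ∧ dx_j = sum_{i<j, k} (∂g_{ij}/∂x_k) dx_k ∧ dx_i ∧ dx_j.
Expand each term, using dx_k ∧ dx_i ∧ dx_j = sgn(permutation) dx_{(a)} ∧ dx_{(b)} ∧ dx_{(c)} with (a < b < c) sorted:
  d(w*(-w - y)) includes (∂/∂w)(w*(-w - y)) dw = (-2*w - y) dw, which multiplied by dx ∧ dy gives (-2*w - y) dx ∧ dy ∧ dw
Collecting like 3-forms: d(omega) = (-2*w - y) dx ∧ dy ∧ dw.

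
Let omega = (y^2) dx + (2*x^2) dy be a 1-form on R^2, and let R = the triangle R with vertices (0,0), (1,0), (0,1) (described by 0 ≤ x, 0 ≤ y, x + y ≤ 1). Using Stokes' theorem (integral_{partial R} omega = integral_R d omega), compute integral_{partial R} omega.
integral_(partial R) omega = 1/3

Stokes: integral_partial_R omega = integral_R d omega with d omega = (∂Q/∂x - ∂P/∂y) dx ∧ dy.
  ∂Q/∂x = 4*x
  ∂P/∂y = 2*y
  integrand = ∂Q/∂x - ∂P/∂y = 4*x - 2*y.
Integrating over R: integral_0^1 integral_0^{1-x} (4*x - 2*y) dy dx = 1/3.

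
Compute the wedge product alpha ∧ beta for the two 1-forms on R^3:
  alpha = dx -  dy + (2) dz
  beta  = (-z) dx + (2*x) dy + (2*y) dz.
alpha ∧ beta = (2*x - z) dx ∧ dy + (2*y + 2*z) dx ∧ dz + (-4*x - 2*y) dy ∧ dz

Distribute the wedge, using dx_i ∧ dx_j = -dx_j ∧ dx_i and dx_i ∧ dx_i = 0. For each pair (i, j) with i < j, the coefficient of dx_i ∧ dx_j in alpha ∧ beta is (alpha_i * beta_j - alpha_j * beta_i). Collecting: alpha ∧ beta = (2*x - z) dx ∧ dy + (2*y + 2*z) dx ∧ dz + (-4*x - 2*y) dy ∧ dz.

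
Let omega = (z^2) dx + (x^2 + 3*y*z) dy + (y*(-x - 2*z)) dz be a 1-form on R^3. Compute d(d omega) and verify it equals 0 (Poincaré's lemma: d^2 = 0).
d(d omega) = 0

Step 1: d omega = sum_{i<j} (∂f_j/∂x_i - ∂f_i/∂x_j) dx_i ∧ dx_j:
  coeff of dx ∧ dy: 2*x
  coeff of dx ∧ dz: -y - 2*z
  coeff of dy ∧ dz: -x - 3*y - 2*z
Step 2: Apply d again to each 2-form coefficient. The only possible 3-form in R^3 is dx ∧ dy ∧ dz, with coefficient
  ∂(coeff of dy∧dz)/∂x - ∂(coeff of dx∧dz)/∂y + ∂(coeff of dx∧dy)/∂z
  = ∂/∂x (-x - 3*y - 2*z) - ∂/∂y (-y - 2*z) + ∂/∂z (2*x).
Each of these terms simplifies to sums of mixed partials that cancel in pairs. The result is 0 (by equality of mixed partials for smooth functions — Schwarz / Clairaut).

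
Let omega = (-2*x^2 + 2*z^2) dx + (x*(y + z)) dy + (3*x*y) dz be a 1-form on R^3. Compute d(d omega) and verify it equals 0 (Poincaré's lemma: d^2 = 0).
d(d omega) = 0

Step 1: d omega = sum_{i<j} (∂f_j/∂x_i - ∂f_i/∂x_j) dx_i ∧ dx_j:
  coeff of dx ∧ dy: y + z
  coeff of dx ∧ dz: 3*y - 4*z
  coeff of dy ∧ dz: 2*x
Step 2: Apply d again to each 2-form coefficient. The only possible 3-form in R^3 is dx ∧ dy ∧ dz, with coefficient
  ∂(coeff of dy∧dz)/∂x - ∂(coeff of dx∧dz)/∂y + ∂(coeff of dx∧dy)/∂z
  = ∂/∂x (2*x) - ∂/∂y (3*y - 4*z) + ∂/∂z (y + z).
Each of these terms simplifies to sums of mixed partials that cancel in pairs. The result is 0 (by equality of mixed partials for smooth functions — Schwarz / Clairaut).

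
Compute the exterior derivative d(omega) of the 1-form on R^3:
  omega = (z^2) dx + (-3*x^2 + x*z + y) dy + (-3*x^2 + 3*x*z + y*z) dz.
d(omega) = (-6*x + z) dx ∧ dy + (-6*x + z) dx ∧ dz + (-x + z) dy ∧ dz

For a 1-form omega = sum_i f_i dx_i, the exterior derivative is
  d(omega) = sum_{i < j} (∂f_j/∂x_i - ∂f_i/∂x_j) dx_i ∧ dx_j.
  coefficient of dx ∧ dy: ∂f_2/∂x - ∂f_1/∂y = ∂(-3*x^2 + x*z + y)/∂x - ∂(z^2)/∂y = -6*x + z
  coefficient of dx ∧ dz: ∂f_3/∂x - ∂f_1/∂z = ∂(-3*x^2 + 3*x*z + y*z)/∂x - ∂(z^2)/∂z = -6*x + z
  coefficient of dy ∧ dz: ∂f_3/∂y - ∂f_2/∂z = ∂(-3*x^2 + 3*x*z + y*z)/∂y - ∂(-3*x^2 + x*z + y)/∂z = -x + z
Assembling: d(omega) = (-6*x + z) dx ∧ dy + (-6*x + z) dx ∧ dz + (-x + z) dy ∧ dz.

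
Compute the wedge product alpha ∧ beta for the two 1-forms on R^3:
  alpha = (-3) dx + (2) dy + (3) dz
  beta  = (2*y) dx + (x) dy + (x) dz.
alpha ∧ beta = (-3*x - 4*y) dx ∧ dy + (-3*x - 6*y) dx ∧ dz + (-x) dy ∧ dz

Distribute the wedge, using dx_i ∧ dx_j = -dx_j ∧ dx_i and dx_i ∧ dx_i = 0. For each pair (i, j) with i < j, the coefficient of dx_i ∧ dx_j in alpha ∧ beta is (alpha_i * beta_j - alpha_j * beta_i). Collecting: alpha ∧ beta = (-3*x - 4*y) dx ∧ dy + (-3*x - 6*y) dx ∧ dz + (-x) dy ∧ dz.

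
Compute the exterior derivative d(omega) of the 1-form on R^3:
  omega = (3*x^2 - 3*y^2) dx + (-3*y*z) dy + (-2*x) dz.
d(omega) = (6*y) dx ∧ dy + (-2) dx ∧ dz + (3*y) dy ∧ dz

For a 1-form omega = sum_i f_i dx_i, the exterior derivative is
  d(omega) = sum_{i < j} (∂f_j/∂x_i - ∂f_i/∂x_j) dx_i ∧ dx_j.
  coefficient of dx ∧ dy: ∂f_2/∂x - ∂f_1/∂y = ∂(-3*y*z)/∂x - ∂(3*x^2 - 3*y^2)/∂y = 6*y
  coefficient of dx ∧ dz: ∂f_3/∂x - ∂f_1/∂z = ∂(-2*x)/∂x - ∂(3*x^2 - 3*y^2)/∂z = -2
  coefficient of dy ∧ dz: ∂f_3/∂y - ∂f_2/∂z = ∂(-2*x)/∂y - ∂(-3*y*z)/∂z = 3*y
Assembling: d(omega) = (6*y) dx ∧ dy + (-2) dx ∧ dz + (3*y) dy ∧ dz.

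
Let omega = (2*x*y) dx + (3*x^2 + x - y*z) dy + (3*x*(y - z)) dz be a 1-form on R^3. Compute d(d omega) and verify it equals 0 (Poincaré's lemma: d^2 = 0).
d(d omega) = 0

Step 1: d omega = sum_{i<j} (∂f_j/∂x_i - ∂f_i/∂x_j) dx_i ∧ dx_j:
  coeff of dx ∧ dy: 4*x + 1
  coeff of dx ∧ dz: 3*y - 3*z
  coeff of dy ∧ dz: 3*x + y
Step 2: Apply d again to each 2-form coefficient. The only possible 3-form in R^3 is dx ∧ dy ∧ dz, with coefficient
  ∂(coeff of dy∧dz)/∂x - ∂(coeff of dx∧dz)/∂y + ∂(coeff of dx∧dy)/∂z
  = ∂/∂x (3*x + y) - ∂/∂y (3*y - 3*z) + ∂/∂z (4*x + 1).
Each of these terms simplifies to sums of mixed partials that cancel in pairs. The result is 0 (by equality of mixed partials for smooth functions — Schwarz / Clairaut).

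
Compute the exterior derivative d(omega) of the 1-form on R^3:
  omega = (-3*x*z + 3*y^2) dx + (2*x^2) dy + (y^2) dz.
d(omega) = (4*x - 6*y) dx ∧ dy + (3*x) dx ∧ dz + (2*y) dy ∧ dz

For a 1-form omega = sum_i f_i dx_i, the exterior derivative is
  d(omega) = sum_{i < j} (∂f_j/∂x_i - ∂f_i/∂x_j) dx_i ∧ dx_j.
  coefficient of dx ∧ dy: ∂f_2/∂x - ∂f_1/∂y = ∂(2*x^2)/∂x - ∂(-3*x*z + 3*y^2)/∂y = 4*x - 6*y
  coefficient of dx ∧ dz: ∂f_3/∂x - ∂f_1/∂z = ∂(y^2)/∂x - ∂(-3*x*z + 3*y^2)/∂z = 3*x
  coefficient of dy ∧ dz: ∂f_3/∂y - ∂f_2/∂z = ∂(y^2)/∂y - ∂(2*x^2)/∂z = 2*y
Assembling: d(omega) = (4*x - 6*y) dx ∧ dy + (3*x) dx ∧ dz + (2*y) dy ∧ dz.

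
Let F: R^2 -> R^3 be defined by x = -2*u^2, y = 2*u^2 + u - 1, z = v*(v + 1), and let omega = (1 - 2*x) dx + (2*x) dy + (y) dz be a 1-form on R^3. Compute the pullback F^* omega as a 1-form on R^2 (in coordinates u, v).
F^* omega = (4*u*(-8*u^2 - u - 1)) du + (4*u^2*v + 2*u^2 + 2*u*v + u - 2*v - 1) dv

Using F^*(f dg) = (f ∘ F) d(g ∘ F), substitute each coordinate x_i by F_i(u, v) in f_i, and replace dx_i by d F_i = (∂F_i/∂u) du + (∂F_i/∂v) dv.
  For the x component: f_1(F) = 4*u^2 + 1; d F_1 = (-4*u) du + (0) dv
  For the y component: f_2(F) = -4*u^2; d F_2 = (4*u + 1) du + (0) dv
  For the z component: f_3(F) = 2*u^2 + u - 1; d F_3 = (0) du + (2*v + 1) dv
Combining and collecting du, dv coefficients:
  coeff of du: 4*u*(-8*u^2 - u - 1)
  coeff of dv: 4*u^2*v + 2*u^2 + 2*u*v + u - 2*v - 1
F^* omega = (4*u*(-8*u^2 - u - 1)) du + (4*u^2*v + 2*u^2 + 2*u*v + u - 2*v - 1) dv.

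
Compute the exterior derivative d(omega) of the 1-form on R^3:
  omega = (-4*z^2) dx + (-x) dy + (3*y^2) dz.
d(omega) = (-1) dx ∧ dy + (8*z) dx ∧ dz + (6*y) dy ∧ dz

For a 1-form omega = sum_i f_i dx_i, the exterior derivative is
  d(omega) = sum_{i < j} (∂f_j/∂x_i - ∂f_i/∂x_j) dx_i ∧ dx_j.
  coefficient of dx ∧ dy: ∂f_2/∂x - ∂f_1/∂y = ∂(-x)/∂x - ∂(-4*z^2)/∂y = -1
  coefficient of dx ∧ dz: ∂f_3/∂x - ∂f_1/∂z = ∂(3*y^2)/∂x - ∂(-4*z^2)/∂z = 8*z
  coefficient of dy ∧ dz: ∂f_3/∂y - ∂f_2/∂z = ∂(3*y^2)/∂y - ∂(-x)/∂z = 6*y
Assembling: d(omega) = (-1) dx ∧ dy + (8*z) dx ∧ dz + (6*y) dy ∧ dz.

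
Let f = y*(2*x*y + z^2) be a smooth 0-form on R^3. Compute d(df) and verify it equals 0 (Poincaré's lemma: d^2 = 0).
d(df) = 0

Step 1: df = sum_i (∂f/∂x_i) dx_i = (2*y^2) dx + (4*x*y + z^2) dy + (2*y*z) dz.
Step 2: Apply d again. Using the 1-form formula, the coefficient of dx ∧ dy in d(df) is ∂^2 f/∂x ∂y - ∂^2 f/∂y ∂x = (4*y) - (4*y) = 0 (equality of mixed partials for smooth f).
Similarly for dx ∧ dz and dy ∧ dz — all coefficients vanish. So d(df) = 0.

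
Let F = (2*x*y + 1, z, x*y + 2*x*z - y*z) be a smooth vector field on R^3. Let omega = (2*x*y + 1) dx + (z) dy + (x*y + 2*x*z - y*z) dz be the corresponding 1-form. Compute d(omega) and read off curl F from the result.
d(omega) = (x - z - 1) dy ∧ dz + (-y - 2*z) dz ∧ dx + (-2*x) dx ∧ dy; curl F = (x - z - 1, -y - 2*z, -2*x)

d omega = sum_{i<j} (∂f_j/∂x_i - ∂f_i/∂x_j) dx_i ∧ dx_j. Under the identification (dy ∧ dz, dz ∧ dx, dx ∧ dy) ↔ (e_x, e_y, e_z), the coefficients are exactly the components of curl F. Compute:
  ∂R/∂y - ∂Q/∂z = (x - z) - (1) = x - z - 1
  ∂P/∂z - ∂R/∂x = (0) - (y + 2*z) = -y - 2*z
  ∂Q/∂x - ∂P/∂y = (0) - (2*x) = -2*x.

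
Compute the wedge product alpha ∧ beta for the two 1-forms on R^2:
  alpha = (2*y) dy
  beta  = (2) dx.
alpha ∧ beta = (-4*y) dx ∧ dy

Distribute the wedge, using dx_i ∧ dx_j = -dx_j ∧ dx_i and dx_i ∧ dx_i = 0. For each pair (i, j) with i < j, the coefficient of dx_i ∧ dx_j in alpha ∧ beta is (alpha_i * beta_j - alpha_j * beta_i). Collecting: alpha ∧ beta = (-4*y) dx ∧ dy.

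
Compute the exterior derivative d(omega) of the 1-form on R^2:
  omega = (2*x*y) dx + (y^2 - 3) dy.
d(omega) = (-2*x) dx ∧ dy

For a 1-form omega = sum_i f_i dx_i, the exterior derivative is
  d(omega) = sum_{i < j} (∂f_j/∂x_i - ∂f_i/∂x_j) dx_i ∧ dx_j.
  coefficient of dx ∧ dy: ∂f_2/∂x - ∂f_1/∂y = ∂(y^2 - 3)/∂x - ∂(2*x*y)/∂y = -2*x
Assembling: d(omega) = (-2*x) dx ∧ dy.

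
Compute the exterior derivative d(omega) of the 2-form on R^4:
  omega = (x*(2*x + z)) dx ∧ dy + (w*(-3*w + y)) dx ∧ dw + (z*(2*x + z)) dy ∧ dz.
d(omega) = (x + 2*z) dx ∧ dy ∧ dz + (-w) dx ∧ dy ∧ dw

For a 2-form omega = sum_{i<j} g_{ij} dx_i ∧ dx_j, the exterior derivative is
  d(omega) = sum_{i<j} d(g_{ij}) ∧ dx_i ∧ dx_j = sum_{i<j, k} (∂g_{ij}/∂x_k) dx_k ∧ dx_i ∧ dx_j.
Expand each term, using dx_k ∧ dx_i ∧ dx_j = sgn(permutation) dx_{(a)} ∧ dx_{(b)} ∧ dx_{(c)} with (a < b < c) sorted:
  d(x*(2*x + z)) includes (∂/∂z)(x*(2*x + z)) dz = (x) dz, which multiplied by dx ∧ dy gives (x) dx ∧ dy ∧ dz
  d(w*(-3*w + y)) includes (∂/∂y)(w*(-3*w + y)) dy = (w) dy, which multiplied by dx ∧ dw gives (-w) dx ∧ dy ∧ dw
  d(z*(2*x + z)) includes (∂/∂x)(z*(2*x + z)) dx = (2*z) dx, which multiplied by dy ∧ dz gives (2*z) dx ∧ dy ∧ dz
Collecting like 3-forms: d(omega) = (x + 2*z) dx ∧ dy ∧ dz + (-w) dx ∧ dy ∧ dw.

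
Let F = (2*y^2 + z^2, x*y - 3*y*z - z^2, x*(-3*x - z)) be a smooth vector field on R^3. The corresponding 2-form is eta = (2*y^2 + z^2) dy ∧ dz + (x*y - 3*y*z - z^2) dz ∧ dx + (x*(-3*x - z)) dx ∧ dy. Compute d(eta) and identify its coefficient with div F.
d(eta) = (-3*z) dx ∧ dy ∧ dz; div F = -3*z

For a 2-form in R^3 of the form above, applying d gives a 3-form with coefficient ∂P/∂x + ∂Q/∂y + ∂R/∂z:
  ∂P/∂x = 0
  ∂Q/∂y = x - 3*z
  ∂R/∂z = -x
Sum = -3*z, which is exactly div F.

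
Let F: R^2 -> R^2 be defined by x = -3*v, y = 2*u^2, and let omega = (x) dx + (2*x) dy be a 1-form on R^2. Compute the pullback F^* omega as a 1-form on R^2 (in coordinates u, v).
F^* omega = (-24*u*v) du + (9*v) dv

Using F^*(f dg) = (f ∘ F) d(g ∘ F), substitute each coordinate x_i by F_i(u, v) in f_i, and replace dx_i by d F_i = (∂F_i/∂u) du + (∂F_i/∂v) dv.
  For the x component: f_1(F) = -3*v; d F_1 = (0) du + (-3) dv
  For the y component: f_2(F) = -6*v; d F_2 = (4*u) du + (0) dv
Combining and collecting du, dv coefficients:
  coeff of du: -24*u*v
  coeff of dv: 9*v
F^* omega = (-24*u*v) du + (9*v) dv.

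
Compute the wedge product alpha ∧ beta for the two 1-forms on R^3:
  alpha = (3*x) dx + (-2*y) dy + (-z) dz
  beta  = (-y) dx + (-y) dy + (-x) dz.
alpha ∧ beta = (-y*(3*x + 2*y)) dx ∧ dy + (-3*x^2 - y*z) dx ∧ dz + (y*(2*x - z)) dy ∧ dz

Distribute the wedge, using dx_i ∧ dx_j = -dx_j ∧ dx_i and dx_i ∧ dx_i = 0. For each pair (i, j) with i < j, the coefficient of dx_i ∧ dx_j in alpha ∧ beta is (alpha_i * beta_j - alpha_j * beta_i). Collecting: alpha ∧ beta = (-y*(3*x + 2*y)) dx ∧ dy + (-3*x^2 - y*z) dx ∧ dz + (y*(2*x - z)) dy ∧ dz.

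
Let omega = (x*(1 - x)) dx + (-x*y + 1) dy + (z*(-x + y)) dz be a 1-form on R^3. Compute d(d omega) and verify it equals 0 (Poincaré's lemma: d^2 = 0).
d(d omega) = 0

Step 1: d omega = sum_{i<j} (∂f_j/∂x_i - ∂f_i/∂x_j) dx_i ∧ dx_j:
  coeff of dx ∧ dy: -y
  coeff of dx ∧ dz: -z
  coeff of dy ∧ dz: z
Step 2: Apply d again to each 2-form coefficient. The only possible 3-form in R^3 is dx ∧ dy ∧ dz, with coefficient
  ∂(coeff of dy∧dz)/∂x - ∂(coeff of dx∧dz)/∂y + ∂(coeff of dx∧dy)/∂z
  = ∂/∂x (z) - ∂/∂y (-z) + ∂/∂z (-y).
Each of these terms simplifies to sums of mixed partials that cancel in pairs. The result is 0 (by equality of mixed partials for smooth functions — Schwarz / Clairaut).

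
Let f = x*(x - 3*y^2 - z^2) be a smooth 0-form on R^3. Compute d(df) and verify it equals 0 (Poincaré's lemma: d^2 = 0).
d(df) = 0

Step 1: df = sum_i (∂f/∂x_i) dx_i = (2*x - 3*y^2 - z^2) dx + (-6*x*y) dy + (-2*x*z) dz.
Step 2: Apply d again. Using the 1-form formula, the coefficient of dx ∧ dy in d(df) is ∂^2 f/∂x ∂y - ∂^2 f/∂y ∂x = (-6*y) - (-6*y) = 0 (equality of mixed partials for smooth f).
Similarly for dx ∧ dz and dy ∧ dz — all coefficients vanish. So d(df) = 0.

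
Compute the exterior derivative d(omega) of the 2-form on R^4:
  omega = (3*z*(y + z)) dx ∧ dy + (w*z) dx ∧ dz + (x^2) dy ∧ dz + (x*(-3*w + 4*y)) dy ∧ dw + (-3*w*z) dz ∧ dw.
d(omega) = (2*x + 3*y + 6*z) dx ∧ dy ∧ dz + (z) dx ∧ dz ∧ dw + (-3*w + 4*y) dx ∧ dy ∧ dw

For a 2-form omega = sum_{i<j} g_{ij} dx_i ∧ dx_j, the exterior derivative is
  d(omega) = sum_{i<j} d(g_{ij}) ∧ dx_i ∧ dx_j = sum_{i<j, k} (∂g_{ij}/∂x_k) dx_k ∧ dx_i ∧ dx_j.
Expand each term, using dx_k ∧ dx_i ∧ dx_j = sgn(permutation) dx_{(a)} ∧ dx_{(b)} ∧ dx_{(c)} with (a < b < c) sorted:
  d(3*z*(y + z)) includes (∂/∂z)(3*z*(y + z)) dz = (3*y + 6*z) dz, which multiplied by dx ∧ dy gives (3*y + 6*z) dx ∧ dy ∧ dz
  d(w*z) includes (∂/∂w)(w*z) dw = (z) dw, which multiplied by dx ∧ dz gives (z) dx ∧ dz ∧ dw
  d(x^2) includes (∂/∂x)(x^2) dx = (2*x) dx, which multiplied by dy ∧ dz gives (2*x) dx ∧ dy ∧ dz
  d(x*(-3*w + 4*y)) includes (∂/∂x)(x*(-3*w + 4*y)) dx = (-3*w + 4*y) dx, which multiplied by dy ∧ dw gives (-3*w + 4*y) dx ∧ dy ∧ dw
Collecting like 3-forms: d(omega) = (2*x + 3*y + 6*z) dx ∧ dy ∧ dz + (z) dx ∧ dz ∧ dw + (-3*w + 4*y) dx ∧ dy ∧ dw.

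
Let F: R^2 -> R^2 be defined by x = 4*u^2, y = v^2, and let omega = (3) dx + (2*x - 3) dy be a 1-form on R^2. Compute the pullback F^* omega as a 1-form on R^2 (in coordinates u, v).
F^* omega = (24*u) du + (2*v*(8*u^2 - 3)) dv

Using F^*(f dg) = (f ∘ F) d(g ∘ F), substitute each coordinate x_i by F_i(u, v) in f_i, and replace dx_i by d F_i = (∂F_i/∂u) du + (∂F_i/∂v) dv.
  For the x component: f_1(F) = 3; d F_1 = (8*u) du + (0) dv
  For the y component: f_2(F) = 8*u^2 - 3; d F_2 = (0) du + (2*v) dv
Combining and collecting du, dv coefficients:
  coeff of du: 24*u
  coeff of dv: 2*v*(8*u^2 - 3)
F^* omega = (24*u) du + (2*v*(8*u^2 - 3)) dv.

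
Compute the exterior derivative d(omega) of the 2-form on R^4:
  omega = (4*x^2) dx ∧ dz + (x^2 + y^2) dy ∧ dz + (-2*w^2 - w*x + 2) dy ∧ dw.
d(omega) = (2*x) dx ∧ dy ∧ dz + (-w) dx ∧ dy ∧ dw

For a 2-form omega = sum_{i<j} g_{ij} dx_i ∧ dx_j, the exterior derivative is
  d(omega) = sum_{i<j} d(g_{ij}) ∧ dx_i ∧ dx_j = sum_{i<j, k} (∂g_{ij}/∂x_k) dx_k ∧ dx_i ∧ dx_j.
Expand each term, using dx_k ∧ dx_i ∧ dx_j = sgn(permutation) dx_{(a)} ∧ dx_{(b)} ∧ dx_{(c)} with (a < b < c) sorted:
  d(x^2 + y^2) includes (∂/∂x)(x^2 + y^2) dx = (2*x) dx, which multiplied by dy ∧ dz gives (2*x) dx ∧ dy ∧ dz
  d(-2*w^2 - w*x + 2) includes (∂/∂x)(-2*w^2 - w*x + 2) dx = (-w) dx, which multiplied by dy ∧ dw gives (-w) dx ∧ dy ∧ dw
Collecting like 3-forms: d(omega) = (2*x) dx ∧ dy ∧ dz + (-w) dx ∧ dy ∧ dw.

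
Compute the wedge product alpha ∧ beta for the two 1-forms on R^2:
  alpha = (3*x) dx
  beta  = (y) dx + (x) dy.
alpha ∧ beta = (3*x^2) dx ∧ dy

Distribute the wedge, using dx_i ∧ dx_j = -dx_j ∧ dx_i and dx_i ∧ dx_i = 0. For each pair (i, j) with i < j, the coefficient of dx_i ∧ dx_j in alpha ∧ beta is (alpha_i * beta_j - alpha_j * beta_i). Collecting: alpha ∧ beta = (3*x^2) dx ∧ dy.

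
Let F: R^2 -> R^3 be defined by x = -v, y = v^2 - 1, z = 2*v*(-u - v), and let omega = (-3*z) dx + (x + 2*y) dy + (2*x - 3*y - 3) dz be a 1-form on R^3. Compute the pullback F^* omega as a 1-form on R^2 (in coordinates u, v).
F^* omega = (v^2*(6*v + 4)) du + (2*v*(3*u*v - u + 8*v^2 - 2)) dv

Using F^*(f dg) = (f ∘ F) d(g ∘ F), substitute each coordinate x_i by F_i(u, v) in f_i, and replace dx_i by d F_i = (∂F_i/∂u) du + (∂F_i/∂v) dv.
  For the x component: f_1(F) = 6*v*(u + v); d F_1 = (0) du + (-1) dv
  For the y component: f_2(F) = 2*v^2 - v - 2; d F_2 = (0) du + (2*v) dv
  For the z component: f_3(F) = v*(-3*v - 2); d F_3 = (-2*v) du + (-2*u - 4*v) dv
Combining and collecting du, dv coefficients:
  coeff of du: v^2*(6*v + 4)
  coeff of dv: 2*v*(3*u*v - u + 8*v^2 - 2)
F^* omega = (v^2*(6*v + 4)) du + (2*v*(3*u*v - u + 8*v^2 - 2)) dv.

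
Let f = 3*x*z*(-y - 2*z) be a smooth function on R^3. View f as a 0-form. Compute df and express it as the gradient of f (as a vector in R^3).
df = (3*z*(-y - 2*z)) dx + (-3*x*z) dy + (3*x*(-y - 4*z)) dz; grad f = (3*z*(-y - 2*z), -3*x*z, 3*x*(-y - 4*z))

For a 0-form f, d f = (∂f/∂x) dx + (∂f/∂y) dy + (∂f/∂z) dz. The components of the vector representation are exactly the entries of grad f in Cartesian coordinates:
  ∂f/∂x = 3*z*(-y - 2*z)
  ∂f/∂y = -3*x*z
  ∂f/∂z = 3*x*(-y - 4*z).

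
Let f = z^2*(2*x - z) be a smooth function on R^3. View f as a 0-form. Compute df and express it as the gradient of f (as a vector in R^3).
df = (2*z^2) dx + (0) dy + (z*(4*x - 3*z)) dz; grad f = (2*z^2, 0, z*(4*x - 3*z))

For a 0-form f, d f = (∂f/∂x) dx + (∂f/∂y) dy + (∂f/∂z) dz. The components of the vector representation are exactly the entries of grad f in Cartesian coordinates:
  ∂f/∂x = 2*z^2
  ∂f/∂y = 0
  ∂f/∂z = z*(4*x - 3*z).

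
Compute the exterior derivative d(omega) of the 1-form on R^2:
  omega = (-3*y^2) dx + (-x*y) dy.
d(omega) = (5*y) dx ∧ dy

For a 1-form omega = sum_i f_i dx_i, the exterior derivative is
  d(omega) = sum_{i < j} (∂f_j/∂x_i - ∂f_i/∂x_j) dx_i ∧ dx_j.
  coefficient of dx ∧ dy: ∂f_2/∂x - ∂f_1/∂y = ∂(-x*y)/∂x - ∂(-3*y^2)/∂y = 5*y
Assembling: d(omega) = (5*y) dx ∧ dy.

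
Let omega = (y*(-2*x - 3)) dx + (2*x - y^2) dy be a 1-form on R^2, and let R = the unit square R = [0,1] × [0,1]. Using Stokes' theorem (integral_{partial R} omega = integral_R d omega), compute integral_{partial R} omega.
integral_(partial R) omega = 6

Stokes: integral_partial_R omega = integral_R d omega with d omega = (∂Q/∂x - ∂P/∂y) dx ∧ dy.
  ∂Q/∂x = 2
  ∂P/∂y = -2*x - 3
  integrand = ∂Q/∂x - ∂P/∂y = 2*x + 5.
Integrating over R: integral_0^1 integral_0^1 (2*x + 5) dx dy = 6.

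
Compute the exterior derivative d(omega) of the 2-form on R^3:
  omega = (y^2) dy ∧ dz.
d(omega) = 0

For a 2-form omega = sum_{i<j} g_{ij} dx_i ∧ dx_j, the exterior derivative is
  d(omega) = sum_{i<j} d(g_{ij}) ∧ dx_i ∧ dx_j = sum_{i<j, k} (∂g_{ij}/∂x_k) dx_k ∧ dx_i ∧ dx_j.
Expand each term, using dx_k ∧ dx_i ∧ dx_j = sgn(permutation) dx_{(a)} ∧ dx_{(b)} ∧ dx_{(c)} with (a < b < c) sorted:

Collecting like 3-forms: d(omega) = 0.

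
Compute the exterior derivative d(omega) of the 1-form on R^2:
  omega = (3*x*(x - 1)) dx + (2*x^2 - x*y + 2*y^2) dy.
d(omega) = (4*x - y) dx ∧ dy

For a 1-form omega = sum_i f_i dx_i, the exterior derivative is
  d(omega) = sum_{i < j} (∂f_j/∂x_i - ∂f_i/∂x_j) dx_i ∧ dx_j.
  coefficient of dx ∧ dy: ∂f_2/∂x - ∂f_1/∂y = ∂(2*x^2 - x*y + 2*y^2)/∂x - ∂(3*x*(x - 1))/∂y = 4*x - y
Assembling: d(omega) = (4*x - y) dx ∧ dy.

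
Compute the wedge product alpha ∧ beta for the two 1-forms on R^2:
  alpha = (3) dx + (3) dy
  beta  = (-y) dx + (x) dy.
alpha ∧ beta = (3*x + 3*y) dx ∧ dy

Distribute the wedge, using dx_i ∧ dx_j = -dx_j ∧ dx_i and dx_i ∧ dx_i = 0. For each pair (i, j) with i < j, the coefficient of dx_i ∧ dx_j in alpha ∧ beta is (alpha_i * beta_j - alpha_j * beta_i). Collecting: alpha ∧ beta = (3*x + 3*y) dx ∧ dy.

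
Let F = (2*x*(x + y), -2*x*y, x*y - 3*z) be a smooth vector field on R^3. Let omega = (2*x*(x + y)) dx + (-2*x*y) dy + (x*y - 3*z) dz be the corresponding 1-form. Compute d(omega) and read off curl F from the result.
d(omega) = (x) dy ∧ dz + (-y) dz ∧ dx + (-2*x - 2*y) dx ∧ dy; curl F = (x, -y, -2*x - 2*y)

d omega = sum_{i<j} (∂f_j/∂x_i - ∂f_i/∂x_j) dx_i ∧ dx_j. Under the identification (dy ∧ dz, dz ∧ dx, dx ∧ dy) ↔ (e_x, e_y, e_z), the coefficients are exactly the components of curl F. Compute:
  ∂R/∂y - ∂Q/∂z = (x) - (0) = x
  ∂P/∂z - ∂R/∂x = (0) - (y) = -y
  ∂Q/∂x - ∂P/∂y = (-2*y) - (2*x) = -2*x - 2*y.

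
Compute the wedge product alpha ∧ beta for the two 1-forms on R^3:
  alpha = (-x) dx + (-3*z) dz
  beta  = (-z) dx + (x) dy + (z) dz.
alpha ∧ beta = (-x^2) dx ∧ dy + (-z*(x + 3*z)) dx ∧ dz + (3*x*z) dy ∧ dz

Distribute the wedge, using dx_i ∧ dx_j = -dx_j ∧ dx_i and dx_i ∧ dx_i = 0. For each pair (i, j) with i < j, the coefficient of dx_i ∧ dx_j in alpha ∧ beta is (alpha_i * beta_j - alpha_j * beta_i). Collecting: alpha ∧ beta = (-x^2) dx ∧ dy + (-z*(x + 3*z)) dx ∧ dz + (3*x*z) dy ∧ dz.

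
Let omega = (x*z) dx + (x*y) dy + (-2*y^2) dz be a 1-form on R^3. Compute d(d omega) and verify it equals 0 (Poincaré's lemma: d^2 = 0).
d(d omega) = 0

Step 1: d omega = sum_{i<j} (∂f_j/∂x_i - ∂f_i/∂x_j) dx_i ∧ dx_j:
  coeff of dx ∧ dy: y
  coeff of dx ∧ dz: -x
  coeff of dy ∧ dz: -4*y
Step 2: Apply d again to each 2-form coefficient. The only possible 3-form in R^3 is dx ∧ dy ∧ dz, with coefficient
  ∂(coeff of dy∧dz)/∂x - ∂(coeff of dx∧dz)/∂y + ∂(coeff of dx∧dy)/∂z
  = ∂/∂x (-4*y) - ∂/∂y (-x) + ∂/∂z (y).
Each of these terms simplifies to sums of mixed partials that cancel in pairs. The result is 0 (by equality of mixed partials for smooth functions — Schwarz / Clairaut).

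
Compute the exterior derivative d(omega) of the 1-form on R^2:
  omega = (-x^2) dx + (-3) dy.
d(omega) = 0

For a 1-form omega = sum_i f_i dx_i, the exterior derivative is
  d(omega) = sum_{i < j} (∂f_j/∂x_i - ∂f_i/∂x_j) dx_i ∧ dx_j.

Assembling: d(omega) = 0.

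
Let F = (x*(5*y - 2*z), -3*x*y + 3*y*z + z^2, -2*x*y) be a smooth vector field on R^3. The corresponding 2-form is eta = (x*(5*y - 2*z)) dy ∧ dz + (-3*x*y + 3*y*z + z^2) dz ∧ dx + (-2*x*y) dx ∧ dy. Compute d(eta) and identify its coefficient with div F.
d(eta) = (-3*x + 5*y + z) dx ∧ dy ∧ dz; div F = -3*x + 5*y + z

For a 2-form in R^3 of the form above, applying d gives a 3-form with coefficient ∂P/∂x + ∂Q/∂y + ∂R/∂z:
  ∂P/∂x = 5*y - 2*z
  ∂Q/∂y = -3*x + 3*z
  ∂R/∂z = 0
Sum = -3*x + 5*y + z, which is exactly div F.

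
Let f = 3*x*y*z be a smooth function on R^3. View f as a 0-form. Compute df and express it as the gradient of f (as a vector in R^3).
df = (3*y*z) dx + (3*x*z) dy + (3*x*y) dz; grad f = (3*y*z, 3*x*z, 3*x*y)

For a 0-form f, d f = (∂f/∂x) dx + (∂f/∂y) dy + (∂f/∂z) dz. The components of the vector representation are exactly the entries of grad f in Cartesian coordinates:
  ∂f/∂x = 3*y*z
  ∂f/∂y = 3*x*z
  ∂f/∂z = 3*x*y.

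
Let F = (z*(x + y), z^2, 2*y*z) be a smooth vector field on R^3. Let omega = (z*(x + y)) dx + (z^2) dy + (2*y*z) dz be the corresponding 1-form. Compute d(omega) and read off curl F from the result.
d(omega) = (0) dy ∧ dz + (x + y) dz ∧ dx + (-z) dx ∧ dy; curl F = (0, x + y, -z)

d omega = sum_{i<j} (∂f_j/∂x_i - ∂f_i/∂x_j) dx_i ∧ dx_j. Under the identification (dy ∧ dz, dz ∧ dx, dx ∧ dy) ↔ (e_x, e_y, e_z), the coefficients are exactly the components of curl F. Compute:
  ∂R/∂y - ∂Q/∂z = (2*z) - (2*z) = 0
  ∂P/∂z - ∂R/∂x = (x + y) - (0) = x + y
  ∂Q/∂x - ∂P/∂y = (0) - (z) = -z.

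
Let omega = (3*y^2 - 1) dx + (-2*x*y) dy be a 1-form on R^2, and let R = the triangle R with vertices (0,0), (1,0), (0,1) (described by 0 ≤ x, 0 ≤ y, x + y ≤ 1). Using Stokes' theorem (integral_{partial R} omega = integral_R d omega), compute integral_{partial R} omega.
integral_(partial R) omega = -4/3

Stokes: integral_partial_R omega = integral_R d omega with d omega = (∂Q/∂x - ∂P/∂y) dx ∧ dy.
  ∂Q/∂x = -2*y
  ∂P/∂y = 6*y
  integrand = ∂Q/∂x - ∂P/∂y = -8*y.
Integrating over R: integral_0^1 integral_0^{1-x} (-8*y) dy dx = -4/3.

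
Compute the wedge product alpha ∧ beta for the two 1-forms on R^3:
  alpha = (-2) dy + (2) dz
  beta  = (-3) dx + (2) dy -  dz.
alpha ∧ beta = (-6) dx ∧ dy + (-2) dy ∧ dz + (6) dx ∧ dz

Distribute the wedge, using dx_i ∧ dx_j = -dx_j ∧ dx_i and dx_i ∧ dx_i = 0. For each pair (i, j) with i < j, the coefficient of dx_i ∧ dx_j in alpha ∧ beta is (alpha_i * beta_j - alpha_j * beta_i). Collecting: alpha ∧ beta = (-6) dx ∧ dy + (-2) dy ∧ dz + (6) dx ∧ dz.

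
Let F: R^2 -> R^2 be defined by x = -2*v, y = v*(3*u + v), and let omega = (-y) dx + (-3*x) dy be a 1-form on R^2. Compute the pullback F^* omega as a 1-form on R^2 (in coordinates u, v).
F^* omega = (18*v^2) du + (2*v*(12*u + 7*v)) dv

Using F^*(f dg) = (f ∘ F) d(g ∘ F), substitute each coordinate x_i by F_i(u, v) in f_i, and replace dx_i by d F_i = (∂F_i/∂u) du + (∂F_i/∂v) dv.
  For the x component: f_1(F) = v*(-3*u - v); d F_1 = (0) du + (-2) dv
  For the y component: f_2(F) = 6*v; d F_2 = (3*v) du + (3*u + 2*v) dv
Combining and collecting du, dv coefficients:
  coeff of du: 18*v^2
  coeff of dv: 2*v*(12*u + 7*v)
F^* omega = (18*v^2) du + (2*v*(12*u + 7*v)) dv.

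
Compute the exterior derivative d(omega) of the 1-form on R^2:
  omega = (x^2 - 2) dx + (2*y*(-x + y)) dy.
d(omega) = (-2*y) dx ∧ dy

For a 1-form omega = sum_i f_i dx_i, the exterior derivative is
  d(omega) = sum_{i < j} (∂f_j/∂x_i - ∂f_i/∂x_j) dx_i ∧ dx_j.
  coefficient of dx ∧ dy: ∂f_2/∂x - ∂f_1/∂y = ∂(2*y*(-x + y))/∂x - ∂(x^2 - 2)/∂y = -2*y
Assembling: d(omega) = (-2*y) dx ∧ dy.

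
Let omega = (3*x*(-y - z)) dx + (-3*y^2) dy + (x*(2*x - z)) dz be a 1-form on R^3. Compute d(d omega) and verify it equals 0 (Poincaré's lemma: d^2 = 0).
d(d omega) = 0

Step 1: d omega = sum_{i<j} (∂f_j/∂x_i - ∂f_i/∂x_j) dx_i ∧ dx_j:
  coeff of dx ∧ dy: 3*x
  coeff of dx ∧ dz: 7*x - z
  coeff of dy ∧ dz: 0
Step 2: Apply d again to each 2-form coefficient. The only possible 3-form in R^3 is dx ∧ dy ∧ dz, with coefficient
  ∂(coeff of dy∧dz)/∂x - ∂(coeff of dx∧dz)/∂y + ∂(coeff of dx∧dy)/∂z
  = ∂/∂x (0) - ∂/∂y (7*x - z) + ∂/∂z (3*x).
Each of these terms simplifies to sums of mixed partials that cancel in pairs. The result is 0 (by equality of mixed partials for smooth functions — Schwarz / Clairaut).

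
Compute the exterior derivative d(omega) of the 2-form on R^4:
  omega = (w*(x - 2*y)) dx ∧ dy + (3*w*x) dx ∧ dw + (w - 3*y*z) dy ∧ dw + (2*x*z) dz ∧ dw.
d(omega) = (x - 2*y) dx ∧ dy ∧ dw + (3*y) dy ∧ dz ∧ dw + (2*z) dx ∧ dz ∧ dw

For a 2-form omega = sum_{i<j} g_{ij} dx_i ∧ dx_j, the exterior derivative is
  d(omega) = sum_{i<j} d(g_{ij}) ∧ dx_i ∧ dx_j = sum_{i<j, k} (∂g_{ij}/∂x_k) dx_k ∧ dx_i ∧ dx_j.
Expand each term, using dx_k ∧ dx_i ∧ dx_j = sgn(permutation) dx_{(a)} ∧ dx_{(b)} ∧ dx_{(c)} with (a < b < c) sorted:
  d(w*(x - 2*y)) includes (∂/∂w)(w*(x - 2*y)) dw = (x - 2*y) dw, which multiplied by dx ∧ dy gives (x - 2*y) dx ∧ dy ∧ dw
  d(w - 3*y*z) includes (∂/∂z)(w - 3*y*z) dz = (-3*y) dz, which multiplied by dy ∧ dw gives (3*y) dy ∧ dz ∧ dw
  d(2*x*z) includes (∂/∂x)(2*x*z) dx = (2*z) dx, which multiplied by dz ∧ dw gives (2*z) dx ∧ dz ∧ dw
Collecting like 3-forms: d(omega) = (x - 2*y) dx ∧ dy ∧ dw + (3*y) dy ∧ dz ∧ dw + (2*z) dx ∧ dz ∧ dw.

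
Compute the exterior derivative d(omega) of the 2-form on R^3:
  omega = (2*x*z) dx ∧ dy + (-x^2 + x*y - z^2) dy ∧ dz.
d(omega) = (y) dx ∧ dy ∧ dz

For a 2-form omega = sum_{i<j} g_{ij} dx_i ∧ dx_j, the exterior derivative is
  d(omega) = sum_{i<j} d(g_{ij}) ∧ dx_i ∧ dx_j = sum_{i<j, k} (∂g_{ij}/∂x_k) dx_k ∧ dx_i ∧ dx_j.
Expand each term, using dx_k ∧ dx_i ∧ dx_j = sgn(permutation) dx_{(a)} ∧ dx_{(b)} ∧ dx_{(c)} with (a < b < c) sorted:
  d(2*x*z) includes (∂/∂z)(2*x*z) dz = (2*x) dz, which multiplied by dx ∧ dy gives (2*x) dx ∧ dy ∧ dz
  d(-x^2 + x*y - z^2) includes (∂/∂x)(-x^2 + x*y - z^2) dx = (-2*x + y) dx, which multiplied by dy ∧ dz gives (-2*x + y) dx ∧ dy ∧ dz
Collecting like 3-forms: d(omega) = (y) dx ∧ dy ∧ dz.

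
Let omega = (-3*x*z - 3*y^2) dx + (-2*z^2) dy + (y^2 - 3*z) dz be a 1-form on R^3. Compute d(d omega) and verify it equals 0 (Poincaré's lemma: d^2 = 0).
d(d omega) = 0

Step 1: d omega = sum_{i<j} (∂f_j/∂x_i - ∂f_i/∂x_j) dx_i ∧ dx_j:
  coeff of dx ∧ dy: 6*y
  coeff of dx ∧ dz: 3*x
  coeff of dy ∧ dz: 2*y + 4*z
Step 2: Apply d again to each 2-form coefficient. The only possible 3-form in R^3 is dx ∧ dy ∧ dz, with coefficient
  ∂(coeff of dy∧dz)/∂x - ∂(coeff of dx∧dz)/∂y + ∂(coeff of dx∧dy)/∂z
  = ∂/∂x (2*y + 4*z) - ∂/∂y (3*x) + ∂/∂z (6*y).
Each of these terms simplifies to sums of mixed partials that cancel in pairs. The result is 0 (by equality of mixed partials for smooth functions — Schwarz / Clairaut).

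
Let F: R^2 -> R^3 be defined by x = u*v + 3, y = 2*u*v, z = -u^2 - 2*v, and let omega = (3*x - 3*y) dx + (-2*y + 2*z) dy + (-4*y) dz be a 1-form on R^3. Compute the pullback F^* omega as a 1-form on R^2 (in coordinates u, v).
F^* omega = (v*(12*u^2 - 11*u*v - 8*v + 9)) du + (u*(-4*u^2 - 11*u*v + 8*v + 9)) dv

Using F^*(f dg) = (f ∘ F) d(g ∘ F), substitute each coordinate x_i by F_i(u, v) in f_i, and replace dx_i by d F_i = (∂F_i/∂u) du + (∂F_i/∂v) dv.
  For the x component: f_1(F) = -3*u*v + 9; d F_1 = (v) du + (u) dv
  For the y component: f_2(F) = -2*u^2 - 4*u*v - 4*v; d F_2 = (2*v) du + (2*u) dv
  For the z component: f_3(F) = -8*u*v; d F_3 = (-2*u) du + (-2) dv
Combining and collecting du, dv coefficients:
  coeff of du: v*(12*u^2 - 11*u*v - 8*v + 9)
  coeff of dv: u*(-4*u^2 - 11*u*v + 8*v + 9)
F^* omega = (v*(12*u^2 - 11*u*v - 8*v + 9)) du + (u*(-4*u^2 - 11*u*v + 8*v + 9)) dv.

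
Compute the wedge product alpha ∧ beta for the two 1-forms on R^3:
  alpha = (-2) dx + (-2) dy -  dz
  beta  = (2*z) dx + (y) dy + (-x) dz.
alpha ∧ beta = (-2*y + 4*z) dx ∧ dy + (2*x + 2*z) dx ∧ dz + (2*x + y) dy ∧ dz

Distribute the wedge, using dx_i ∧ dx_j = -dx_j ∧ dx_i and dx_i ∧ dx_i = 0. For each pair (i, j) with i < j, the coefficient of dx_i ∧ dx_j in alpha ∧ beta is (alpha_i * beta_j - alpha_j * beta_i). Collecting: alpha ∧ beta = (-2*y + 4*z) dx ∧ dy + (2*x + 2*z) dx ∧ dz + (2*x + y) dy ∧ dz.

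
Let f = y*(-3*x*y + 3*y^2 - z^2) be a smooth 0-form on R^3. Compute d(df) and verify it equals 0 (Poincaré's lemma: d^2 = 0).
d(df) = 0

Step 1: df = sum_i (∂f/∂x_i) dx_i = (-3*y^2) dx + (-6*x*y + 9*y^2 - z^2) dy + (-2*y*z) dz.
Step 2: Apply d again. Using the 1-form formula, the coefficient of dx ∧ dy in d(df) is ∂^2 f/∂x ∂y - ∂^2 f/∂y ∂x = (-6*y) - (-6*y) = 0 (equality of mixed partials for smooth f).
Similarly for dx ∧ dz and dy ∧ dz — all coefficients vanish. So d(df) = 0.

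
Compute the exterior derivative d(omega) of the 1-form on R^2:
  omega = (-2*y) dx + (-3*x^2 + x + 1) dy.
d(omega) = (3 - 6*x) dx ∧ dy

For a 1-form omega = sum_i f_i dx_i, the exterior derivative is
  d(omega) = sum_{i < j} (∂f_j/∂x_i - ∂f_i/∂x_j) dx_i ∧ dx_j.
  coefficient of dx ∧ dy: ∂f_2/∂x - ∂f_1/∂y = ∂(-3*x^2 + x + 1)/∂x - ∂(-2*y)/∂y = 3 - 6*x
Assembling: d(omega) = (3 - 6*x) dx ∧ dy.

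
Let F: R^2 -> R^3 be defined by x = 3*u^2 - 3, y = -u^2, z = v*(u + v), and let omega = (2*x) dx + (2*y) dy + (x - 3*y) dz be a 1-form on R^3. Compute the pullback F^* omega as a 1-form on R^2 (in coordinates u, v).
F^* omega = (40*u^3 + 6*u^2*v - 36*u - 3*v) du + (6*u^3 + 12*u^2*v - 3*u - 6*v) dv

Using F^*(f dg) = (f ∘ F) d(g ∘ F), substitute each coordinate x_i by F_i(u, v) in f_i, and replace dx_i by d F_i = (∂F_i/∂u) du + (∂F_i/∂v) dv.
  For the x component: f_1(F) = 6*u^2 - 6; d F_1 = (6*u) du + (0) dv
  For the y component: f_2(F) = -2*u^2; d F_2 = (-2*u) du + (0) dv
  For the z component: f_3(F) = 6*u^2 - 3; d F_3 = (v) du + (u + 2*v) dv
Combining and collecting du, dv coefficients:
  coeff of du: 40*u^3 + 6*u^2*v - 36*u - 3*v
  coeff of dv: 6*u^3 + 12*u^2*v - 3*u - 6*v
F^* omega = (40*u^3 + 6*u^2*v - 36*u - 3*v) du + (6*u^3 + 12*u^2*v - 3*u - 6*v) dv.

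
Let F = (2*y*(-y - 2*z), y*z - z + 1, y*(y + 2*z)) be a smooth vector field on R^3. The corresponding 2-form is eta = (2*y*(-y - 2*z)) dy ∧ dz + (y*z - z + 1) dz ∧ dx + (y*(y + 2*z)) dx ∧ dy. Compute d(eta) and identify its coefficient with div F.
d(eta) = (2*y + z) dx ∧ dy ∧ dz; div F = 2*y + z

For a 2-form in R^3 of the form above, applying d gives a 3-form with coefficient ∂P/∂x + ∂Q/∂y + ∂R/∂z:
  ∂P/∂x = 0
  ∂Q/∂y = z
  ∂R/∂z = 2*y
Sum = 2*y + z, which is exactly div F.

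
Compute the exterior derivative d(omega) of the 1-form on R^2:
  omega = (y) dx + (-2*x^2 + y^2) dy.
d(omega) = (-4*x - 1) dx ∧ dy

For a 1-form omega = sum_i f_i dx_i, the exterior derivative is
  d(omega) = sum_{i < j} (∂f_j/∂x_i - ∂f_i/∂x_j) dx_i ∧ dx_j.
  coefficient of dx ∧ dy: ∂f_2/∂x - ∂f_1/∂y = ∂(-2*x^2 + y^2)/∂x - ∂(y)/∂y = -4*x - 1
Assembling: d(omega) = (-4*x - 1) dx ∧ dy.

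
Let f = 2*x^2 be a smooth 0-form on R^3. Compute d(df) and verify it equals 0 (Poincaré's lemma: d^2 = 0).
d(df) = 0

Step 1: df = sum_i (∂f/∂x_i) dx_i = (4*x) dx + (0) dy + (0) dz.
Step 2: Apply d again. Using the 1-form formula, the coefficient of dx ∧ dy in d(df) is ∂^2 f/∂x ∂y - ∂^2 f/∂y ∂x = (0) - (0) = 0 (equality of mixed partials for smooth f).
Similarly for dx ∧ dz and dy ∧ dz — all coefficients vanish. So d(df) = 0.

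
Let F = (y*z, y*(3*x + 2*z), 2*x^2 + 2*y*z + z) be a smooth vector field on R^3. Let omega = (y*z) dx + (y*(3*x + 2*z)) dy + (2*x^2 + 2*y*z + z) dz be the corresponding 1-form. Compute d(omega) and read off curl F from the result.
d(omega) = (-2*y + 2*z) dy ∧ dz + (-4*x + y) dz ∧ dx + (3*y - z) dx ∧ dy; curl F = (-2*y + 2*z, -4*x + y, 3*y - z)

d omega = sum_{i<j} (∂f_j/∂x_i - ∂f_i/∂x_j) dx_i ∧ dx_j. Under the identification (dy ∧ dz, dz ∧ dx, dx ∧ dy) ↔ (e_x, e_y, e_z), the coefficients are exactly the components of curl F. Compute:
  ∂R/∂y - ∂Q/∂z = (2*z) - (2*y) = -2*y + 2*z
  ∂P/∂z - ∂R/∂x = (y) - (4*x) = -4*x + y
  ∂Q/∂x - ∂P/∂y = (3*y) - (z) = 3*y - z.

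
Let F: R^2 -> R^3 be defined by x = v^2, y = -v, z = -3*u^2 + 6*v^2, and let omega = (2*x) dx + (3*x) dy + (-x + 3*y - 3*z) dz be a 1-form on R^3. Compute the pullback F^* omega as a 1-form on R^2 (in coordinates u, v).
F^* omega = (6*u*(-9*u^2 + 19*v^2 + 3*v)) du + (v*(108*u^2 - 224*v^2 - 39*v)) dv

Using F^*(f dg) = (f ∘ F) d(g ∘ F), substitute each coordinate x_i by F_i(u, v) in f_i, and replace dx_i by d F_i = (∂F_i/∂u) du + (∂F_i/∂v) dv.
  For the x component: f_1(F) = 2*v^2; d F_1 = (0) du + (2*v) dv
  For the y component: f_2(F) = 3*v^2; d F_2 = (0) du + (-1) dv
  For the z component: f_3(F) = 9*u^2 - 19*v^2 - 3*v; d F_3 = (-6*u) du + (12*v) dv
Combining and collecting du, dv coefficients:
  coeff of du: 6*u*(-9*u^2 + 19*v^2 + 3*v)
  coeff of dv: v*(108*u^2 - 224*v^2 - 39*v)
F^* omega = (6*u*(-9*u^2 + 19*v^2 + 3*v)) du + (v*(108*u^2 - 224*v^2 - 39*v)) dv.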